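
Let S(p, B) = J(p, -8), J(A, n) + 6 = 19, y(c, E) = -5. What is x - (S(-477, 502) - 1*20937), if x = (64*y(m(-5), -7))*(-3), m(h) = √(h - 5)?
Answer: 21884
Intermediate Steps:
m(h) = √(-5 + h)
J(A, n) = 13 (J(A, n) = -6 + 19 = 13)
S(p, B) = 13
x = 960 (x = (64*(-5))*(-3) = -320*(-3) = 960)
x - (S(-477, 502) - 1*20937) = 960 - (13 - 1*20937) = 960 - (13 - 20937) = 960 - 1*(-20924) = 960 + 20924 = 21884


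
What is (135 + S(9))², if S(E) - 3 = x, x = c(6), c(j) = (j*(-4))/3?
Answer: 16900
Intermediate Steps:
c(j) = -4*j/3 (c(j) = -4*j*(⅓) = -4*j/3)
x = -8 (x = -4/3*6 = -8)
S(E) = -5 (S(E) = 3 - 8 = -5)
(135 + S(9))² = (135 - 5)² = 130² = 16900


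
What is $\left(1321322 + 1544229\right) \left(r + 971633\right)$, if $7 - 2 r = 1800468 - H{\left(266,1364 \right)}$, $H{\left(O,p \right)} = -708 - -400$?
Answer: $\frac{408332420847}{2} \approx 2.0417 \cdot 10^{11}$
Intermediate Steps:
$H{\left(O,p \right)} = -308$ ($H{\left(O,p \right)} = -708 + 400 = -308$)
$r = - \frac{1800769}{2}$ ($r = \frac{7}{2} - \frac{1800468 - -308}{2} = \frac{7}{2} - \frac{1800468 + 308}{2} = \frac{7}{2} - 900388 = - \frac{1800769}{2} \approx -9.0038 \cdot 10^{5}$)
$\left(1321322 + 1544229\right) \left(r + 971633\right) = \left(1321322 + 1544229\right) \left(- \frac{1800769}{2} + 971633\right) = 2865551 \cdot \frac{142497}{2} = \frac{408332420847}{2}$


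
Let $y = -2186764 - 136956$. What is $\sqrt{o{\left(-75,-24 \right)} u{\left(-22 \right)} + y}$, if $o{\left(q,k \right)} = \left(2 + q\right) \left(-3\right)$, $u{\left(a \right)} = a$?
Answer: $i \sqrt{2328538} \approx 1526.0 i$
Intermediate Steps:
$o{\left(q,k \right)} = -6 - 3 q$
$y = -2323720$ ($y = -2186764 - 136956 = -2323720$)
$\sqrt{o{\left(-75,-24 \right)} u{\left(-22 \right)} + y} = \sqrt{\left(-6 - -225\right) \left(-22\right) - 2323720} = \sqrt{\left(-6 + 225\right) \left(-22\right) - 2323720} = \sqrt{219 \left(-22\right) - 2323720} = \sqrt{-4818 - 2323720} = \sqrt{-2328538} = i \sqrt{2328538}$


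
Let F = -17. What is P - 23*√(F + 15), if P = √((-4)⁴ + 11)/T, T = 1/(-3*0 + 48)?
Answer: 48*√267 - 23*I*√2 ≈ 784.33 - 32.527*I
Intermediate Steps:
T = 1/48 (T = 1/(0 + 48) = 1/48 ≈ 0.020833)
P = 48*√267 (P = √((-4)⁴ + 11)/(1/48) = √(256 + 11)*48 = √267*48 = 48*√267 ≈ 784.33)
P - 23*√(F + 15) = 48*√267 - 23*√(-17 + 15) = 48*√267 - 23*I*√2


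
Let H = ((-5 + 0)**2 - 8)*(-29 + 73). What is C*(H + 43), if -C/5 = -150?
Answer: 593250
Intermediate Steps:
H = 748 (H = ((-5)**2 - 8)*44 = (25 - 8)*44 = 17*44 = 748)
C = 750 (C = -5*(-150) = 750)
C*(H + 43) = 750*(748 + 43) = 750*791 = 593250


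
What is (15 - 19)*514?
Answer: -2056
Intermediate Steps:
(15 - 19)*514 = -4*514 = -2056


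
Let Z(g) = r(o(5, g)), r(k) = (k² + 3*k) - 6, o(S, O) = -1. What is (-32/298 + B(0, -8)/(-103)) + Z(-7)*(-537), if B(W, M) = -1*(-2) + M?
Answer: 65929958/15347 ≈ 4296.0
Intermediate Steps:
r(k) = -6 + k² + 3*k
B(W, M) = 2 + M
Z(g) = -8 (Z(g) = -6 + (-1)² + 3*(-1) = -6 + 1 - 3 = -8)
(-32/298 + B(0, -8)/(-103)) + Z(-7)*(-537) = (-32/298 + (2 - 8)/(-103)) - 8*(-537) = (-32*1/298 - 6*(-1/103)) + 4296 = (-16/149 + 6/103) + 4296 = -754/15347 + 4296 = 65929958/15347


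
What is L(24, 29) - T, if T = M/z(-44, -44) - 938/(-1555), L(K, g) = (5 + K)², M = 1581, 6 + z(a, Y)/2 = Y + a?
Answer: 248140051/292340 ≈ 848.81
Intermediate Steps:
z(a, Y) = -12 + 2*Y + 2*a (z(a, Y) = -12 + 2*(Y + a) = -12 + (2*Y + 2*a) = -12 + 2*Y + 2*a)
T = -2282111/292340 (T = 1581/(-12 + 2*(-44) + 2*(-44)) - 938/(-1555) = 1581/(-12 - 88 - 88) - 938*(-1/1555) = 1581/(-188) + 938/1555 = 1581*(-1/188) + 938/1555 = -1581/188 + 938/1555 = -2282111/292340 ≈ -7.8064)
L(24, 29) - T = (5 + 24)² - 1*(-2282111/292340) = 29² + 2282111/292340 = 841 + 2282111/292340 = 248140051/292340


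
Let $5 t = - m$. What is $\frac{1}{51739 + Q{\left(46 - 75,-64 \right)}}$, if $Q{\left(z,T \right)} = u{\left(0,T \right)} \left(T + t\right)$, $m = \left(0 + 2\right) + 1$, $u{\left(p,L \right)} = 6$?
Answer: $\frac{5}{256757} \approx 1.9474 \cdot 10^{-5}$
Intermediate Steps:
$m = 3$ ($m = 2 + 1 = 3$)
$t = - \frac{3}{5}$ ($t = \frac{\left(-1\right) 3}{5} = \frac{1}{5} \left(-3\right) = - \frac{3}{5} \approx -0.6$)
$Q{\left(z,T \right)} = - \frac{18}{5} + 6 T$ ($Q{\left(z,T \right)} = 6 \left(T - \frac{3}{5}\right) = 6 \left(- \frac{3}{5} + T\right) = - \frac{18}{5} + 6 T$)
$\frac{1}{51739 + Q{\left(46 - 75,-64 \right)}} = \frac{1}{51739 + \left(- \frac{18}{5} + 6 \left(-64\right)\right)} = \frac{1}{51739 - \frac{1938}{5}} = \frac{1}{\frac{256757}{5}} = \frac{5}{256757}$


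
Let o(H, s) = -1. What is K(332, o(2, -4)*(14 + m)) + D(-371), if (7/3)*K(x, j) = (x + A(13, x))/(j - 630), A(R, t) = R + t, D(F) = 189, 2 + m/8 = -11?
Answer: 237463/1260 ≈ 188.46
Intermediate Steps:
m = -104 (m = -16 + 8*(-11) = -16 - 88 = -104)
K(x, j) = 3*(13 + 2*x)/(7*(-630 + j)) (K(x, j) = 3*((x + (13 + x))/(j - 630))/7 = 3*((13 + 2*x)/(-630 + j))/7 = 3*(13 + 2*x)/(7*(-630 + j)))
K(332, o(2, -4)*(14 + m)) + D(-371) = 3*(13 + 2*332)/(7*(-630 - (14 - 104))) + 189 = 3*(13 + 664)/(7*(-630 - 1*(-90))) + 189 = (3/7)*677/(-630 + 90) + 189 = (3/7)*677/(-540) + 189 = (3/7)*(-1/540)*677 + 189 = -677/1260 + 189 = 237463/1260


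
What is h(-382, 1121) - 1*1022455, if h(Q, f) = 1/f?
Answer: -1146172054/1121 ≈ -1.0225e+6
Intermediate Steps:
h(-382, 1121) - 1*1022455 = 1/1121 - 1*1022455 = 1/1121 - 1022455 = -1146172054/1121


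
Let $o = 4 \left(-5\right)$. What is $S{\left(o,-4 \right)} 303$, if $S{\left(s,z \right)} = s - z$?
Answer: $-4848$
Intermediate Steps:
$o = -20$
$S{\left(o,-4 \right)} 303 = \left(-20 - -4\right) 303 = \left(-20 + 4\right) 303 = \left(-16\right) 303 = -4848$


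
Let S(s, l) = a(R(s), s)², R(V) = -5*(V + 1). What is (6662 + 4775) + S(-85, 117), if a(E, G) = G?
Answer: 18662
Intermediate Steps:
R(V) = -5 - 5*V (R(V) = -5*(1 + V) = -5 - 5*V)
S(s, l) = s²
(6662 + 4775) + S(-85, 117) = (6662 + 4775) + (-85)² = 11437 + 7225 = 18662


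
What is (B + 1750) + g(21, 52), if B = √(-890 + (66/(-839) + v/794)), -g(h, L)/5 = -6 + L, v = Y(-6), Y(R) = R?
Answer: 1520 + 7*I*√2015305701263/333083 ≈ 1520.0 + 29.834*I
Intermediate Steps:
v = -6
g(h, L) = 30 - 5*L (g(h, L) = -5*(-6 + L) = 30 - 5*L)
B = 7*I*√2015305701263/333083 (B = √(-890 + (66/(-839) - 6/794)) = √(-890 + (66*(-1/839) - 6*1/794)) = √(-890 + (-66/839 - 3/397)) = √(-890 - 28719/333083) = √(-296472589/333083) = 7*I*√2015305701263/333083 ≈ 29.834*I)
(B + 1750) + g(21, 52) = (7*I*√2015305701263/333083 + 1750) + (30 - 5*52) = (1750 + 7*I*√2015305701263/333083) + (30 - 260) = (1750 + 7*I*√2015305701263/333083) - 230 = 1520 + 7*I*√2015305701263/333083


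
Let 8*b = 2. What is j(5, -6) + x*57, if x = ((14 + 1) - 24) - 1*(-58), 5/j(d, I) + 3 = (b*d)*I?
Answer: 58643/21 ≈ 2792.5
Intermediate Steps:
b = ¼ (b = (⅛)*2 = ¼ ≈ 0.25000)
j(d, I) = 5/(-3 + I*d/4) (j(d, I) = 5/(-3 + (d/4)*I) = 5/(-3 + I*d/4))
x = 49 (x = (15 - 24) + 58 = -9 + 58 = 49)
j(5, -6) + x*57 = 20/(-12 - 6*5) + 49*57 = 20/(-12 - 30) + 2793 = 20/(-42) + 2793 = 20*(-1/42) + 2793 = -10/21 + 2793 = 58643/21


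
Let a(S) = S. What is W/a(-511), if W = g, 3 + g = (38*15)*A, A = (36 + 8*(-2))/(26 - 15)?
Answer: -11367/5621 ≈ -2.0222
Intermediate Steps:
A = 20/11 (A = (36 - 16)/11 = 20*(1/11) = 20/11 ≈ 1.8182)
g = 11367/11 (g = -3 + (38*15)*(20/11) = -3 + 570*(20/11) = -3 + 11400/11 = 11367/11 ≈ 1033.4)
W = 11367/11 ≈ 1033.4
W/a(-511) = (11367/11)/(-511) = (11367/11)*(-1/511) = -11367/5621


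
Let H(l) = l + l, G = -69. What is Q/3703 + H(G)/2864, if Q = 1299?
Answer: 1604661/5302696 ≈ 0.30261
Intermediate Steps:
H(l) = 2*l
Q/3703 + H(G)/2864 = 1299/3703 + (2*(-69))/2864 = 1299*(1/3703) - 138*1/2864 = 1299/3703 - 69/1432 = 1604661/5302696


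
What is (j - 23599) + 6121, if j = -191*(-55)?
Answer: -6973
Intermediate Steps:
j = 10505
(j - 23599) + 6121 = (10505 - 23599) + 6121 = -13094 + 6121 = -6973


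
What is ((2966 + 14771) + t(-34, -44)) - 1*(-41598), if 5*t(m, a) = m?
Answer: 296641/5 ≈ 59328.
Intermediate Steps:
t(m, a) = m/5
((2966 + 14771) + t(-34, -44)) - 1*(-41598) = ((2966 + 14771) + (1/5)*(-34)) - 1*(-41598) = (17737 - 34/5) + 41598 = 88651/5 + 41598 = 296641/5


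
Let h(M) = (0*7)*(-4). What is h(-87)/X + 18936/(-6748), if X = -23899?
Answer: -4734/1687 ≈ -2.8062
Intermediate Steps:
h(M) = 0 (h(M) = 0*(-4) = 0)
h(-87)/X + 18936/(-6748) = 0/(-23899) + 18936/(-6748) = 0*(-1/23899) + 18936*(-1/6748) = 0 - 4734/1687 = -4734/1687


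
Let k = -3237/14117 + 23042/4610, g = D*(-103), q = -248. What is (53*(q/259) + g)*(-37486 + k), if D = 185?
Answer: 862170151972022226/1203968345 ≈ 7.1611e+8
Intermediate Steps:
g = -19055 (g = 185*(-103) = -19055)
k = 155180672/32539685 (k = -3237*1/14117 + 23042*(1/4610) = -3237/14117 + 11521/2305 = 155180672/32539685 ≈ 4.7690)
(53*(q/259) + g)*(-37486 + k) = (53*(-248/259) - 19055)*(-37486 + 155180672/32539685) = (53*(-248*1/259) - 19055)*(-1219627451238/32539685) = (53*(-248/259) - 19055)*(-1219627451238/32539685) = (-13144/259 - 19055)*(-1219627451238/32539685) = -4948389/259*(-1219627451238/32539685) = 862170151972022226/1203968345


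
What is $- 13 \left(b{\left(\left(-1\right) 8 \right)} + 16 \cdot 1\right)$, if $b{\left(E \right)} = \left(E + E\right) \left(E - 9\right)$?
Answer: $-3744$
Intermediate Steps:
$b{\left(E \right)} = 2 E \left(-9 + E\right)$
$- 13 \left(b{\left(\left(-1\right) 8 \right)} + 16 \cdot 1\right) = - 13 \left(2 \left(\left(-1\right) 8\right) \left(-9 - 8\right) + 16 \cdot 1\right) = - 13 \left(2 \left(-8\right) \left(-9 - 8\right) + 16\right) = - 13 \left(2 \left(-8\right) \left(-17\right) + 16\right) = - 13 \left(272 + 16\right) = \left(-13\right) 288 = -3744$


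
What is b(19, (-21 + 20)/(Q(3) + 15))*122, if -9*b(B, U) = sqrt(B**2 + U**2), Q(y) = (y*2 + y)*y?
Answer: -61*sqrt(636805)/189 ≈ -257.56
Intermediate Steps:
Q(y) = 3*y**2 (Q(y) = (2*y + y)*y = (3*y)*y = 3*y**2)
b(B, U) = -sqrt(B**2 + U**2)/9
b(19, (-21 + 20)/(Q(3) + 15))*122 = -sqrt(19**2 + ((-21 + 20)/(3*3**2 + 15))**2)/9*122 = -sqrt(361 + (-1/(3*9 + 15))**2)/9*122 = -sqrt(361 + (-1/(27 + 15))**2)/9*122 = -sqrt(361 + (-1/42)**2)/9*122 = -sqrt(361 + 1/1764)/9*122 = -sqrt(636805)/378*122 = -61*sqrt(636805)/189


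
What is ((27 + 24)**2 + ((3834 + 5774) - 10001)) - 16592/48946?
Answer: 54028088/24473 ≈ 2207.7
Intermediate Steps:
((27 + 24)**2 + ((3834 + 5774) - 10001)) - 16592/48946 = (51**2 + (9608 - 10001)) - 16592/48946 = (2601 - 393) - 1*8296/24473 = 2208 - 8296/24473 = 54028088/24473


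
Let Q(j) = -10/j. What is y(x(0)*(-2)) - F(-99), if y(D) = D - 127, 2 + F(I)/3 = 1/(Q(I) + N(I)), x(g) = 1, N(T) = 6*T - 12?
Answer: -7377735/59984 ≈ -122.99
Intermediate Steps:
N(T) = -12 + 6*T
F(I) = -6 + 3/(-12 - 10/I + 6*I) (F(I) = -6 + 3/(-10/I + (-12 + 6*I)) = -6 + 3/(-12 - 10/I + 6*I))
y(D) = -127 + D
y(x(0)*(-2)) - F(-99) = (-127 + 1*(-2)) - 3*(-20 - 99*(-25 + 12*(-99)))/(2*(5 + 3*(-99)*(2 - 1*(-99)))) = (-127 - 2) - 3*(-20 - 99*(-25 - 1188))/(2*(5 + 3*(-99)*(2 + 99))) = -129 - 3*(-20 - 99*(-1213))/(2*(5 + 3*(-99)*101)) = -129 - 3*(-20 + 120087)/(2*(5 - 29997)) = -129 - 3*120067/(2*(-29992)) = -129 - 3*(-1)*120067/(2*29992) = -129 - 1*(-360201/59984) = -129 + 360201/59984 = -7377735/59984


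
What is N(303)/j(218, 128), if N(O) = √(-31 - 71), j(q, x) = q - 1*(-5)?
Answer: I*√102/223 ≈ 0.045289*I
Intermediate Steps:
j(q, x) = 5 + q (j(q, x) = q + 5 = 5 + q)
N(O) = I*√102 (N(O) = √(-102) = I*√102)
N(303)/j(218, 128) = (I*√102)/(5 + 218) = (I*√102)/223 = (I*√102)*(1/223) = I*√102/223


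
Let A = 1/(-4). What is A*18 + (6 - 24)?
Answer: -45/2 ≈ -22.500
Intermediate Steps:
A = -1/4 ≈ -0.25000
A*18 + (6 - 24) = -1/4*18 + (6 - 24) = -9/2 - 18 = -45/2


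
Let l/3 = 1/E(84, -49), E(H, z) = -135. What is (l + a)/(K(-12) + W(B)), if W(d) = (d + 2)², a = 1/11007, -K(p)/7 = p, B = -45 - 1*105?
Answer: -203/201684930 ≈ -1.0065e-6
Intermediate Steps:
B = -150 (B = -45 - 105 = -150)
K(p) = -7*p
a = 1/11007 ≈ 9.0851e-5
l = -1/45 (l = 3/(-135) = 3*(-1/135) = -1/45 ≈ -0.022222)
W(d) = (2 + d)²
(l + a)/(K(-12) + W(B)) = (-1/45 + 1/11007)/(-7*(-12) + (2 - 150)²) = -406/(18345*(84 + (-148)²)) = -406/(18345*(84 + 21904)) = -406/18345/21988 = -406/18345*1/21988 = -203/201684930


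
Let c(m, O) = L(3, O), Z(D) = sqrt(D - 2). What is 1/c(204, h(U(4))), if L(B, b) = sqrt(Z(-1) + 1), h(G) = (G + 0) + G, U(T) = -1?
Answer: 1/sqrt(1 + I*sqrt(3)) ≈ 0.61237 - 0.35355*I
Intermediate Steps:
Z(D) = sqrt(-2 + D)
h(G) = 2*G (h(G) = G + G = 2*G)
L(B, b) = sqrt(1 + I*sqrt(3)) (L(B, b) = sqrt(sqrt(-2 - 1) + 1) = sqrt(sqrt(-3) + 1) = sqrt(I*sqrt(3) + 1) = sqrt(1 + I*sqrt(3)))
c(m, O) = sqrt(1 + I*sqrt(3))
1/c(204, h(U(4))) = 1/(sqrt(1 + I*sqrt(3))) = 1/sqrt(1 + I*sqrt(3))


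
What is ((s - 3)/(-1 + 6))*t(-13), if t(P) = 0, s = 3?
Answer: 0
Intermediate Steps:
((s - 3)/(-1 + 6))*t(-13) = ((3 - 3)/(-1 + 6))*0 = (0/5)*0 = (0*(⅕))*0 = 0*0 = 0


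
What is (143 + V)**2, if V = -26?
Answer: 13689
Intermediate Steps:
(143 + V)**2 = (143 - 26)**2 = 117**2 = 13689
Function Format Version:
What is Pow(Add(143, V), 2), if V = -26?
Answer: 13689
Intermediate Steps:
Pow(Add(143, V), 2) = Pow(Add(143, -26), 2) = Pow(117, 2) = 13689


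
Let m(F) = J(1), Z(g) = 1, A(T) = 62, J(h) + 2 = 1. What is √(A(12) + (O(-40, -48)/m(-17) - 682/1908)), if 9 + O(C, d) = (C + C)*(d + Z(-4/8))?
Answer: I*√373082582/318 ≈ 60.74*I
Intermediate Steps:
J(h) = -1 (J(h) = -2 + 1 = -1)
m(F) = -1
O(C, d) = -9 + 2*C*(1 + d) (O(C, d) = -9 + (C + C)*(d + 1) = -9 + (2*C)*(1 + d) = -9 + 2*C*(1 + d))
√(A(12) + (O(-40, -48)/m(-17) - 682/1908)) = √(62 + ((-9 + 2*(-40) + 2*(-40)*(-48))/(-1) - 682/1908)) = √(62 + ((-9 - 80 + 3840)*(-1) - 682*1/1908)) = √(62 + (3751*(-1) - 341/954)) = √(62 + (-3751 - 341/954)) = √(62 - 3578795/954) = √(-3519647/954) = I*√373082582/318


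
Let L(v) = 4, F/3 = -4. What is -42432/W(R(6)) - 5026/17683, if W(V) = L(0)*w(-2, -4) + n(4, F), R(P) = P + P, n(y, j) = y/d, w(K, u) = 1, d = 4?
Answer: -750350186/88415 ≈ -8486.7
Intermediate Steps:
F = -12 (F = 3*(-4) = -12)
n(y, j) = y/4
R(P) = 2*P
W(V) = 5 (W(V) = 4*1 + (¼)*4 = 4 + 1 = 5)
-42432/W(R(6)) - 5026/17683 = -42432/5 - 5026/17683 = -750350186/88415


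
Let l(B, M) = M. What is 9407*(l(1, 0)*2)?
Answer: 0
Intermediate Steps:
9407*(l(1, 0)*2) = 9407*(0*2) = 9407*0 = 0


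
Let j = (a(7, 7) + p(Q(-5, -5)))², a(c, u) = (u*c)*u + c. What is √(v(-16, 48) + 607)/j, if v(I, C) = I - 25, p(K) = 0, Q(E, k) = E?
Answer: √566/122500 ≈ 0.00019421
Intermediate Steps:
a(c, u) = c + c*u² (a(c, u) = (c*u)*u + c = c*u² + c = c + c*u²)
v(I, C) = -25 + I
j = 122500 (j = (7*(1 + 7²) + 0)² = (7*(1 + 49) + 0)² = (7*50 + 0)² = (350 + 0)² = 350² = 122500)
√(v(-16, 48) + 607)/j = √((-25 - 16) + 607)/122500 = √(-41 + 607)*(1/122500) = √566*(1/122500) = √566/122500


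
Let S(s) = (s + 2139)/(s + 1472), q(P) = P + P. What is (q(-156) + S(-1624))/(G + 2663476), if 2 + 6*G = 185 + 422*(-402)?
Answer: -47939/400555340 ≈ -0.00011968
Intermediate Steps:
q(P) = 2*P
S(s) = (2139 + s)/(1472 + s)
G = -56487/2 (G = -⅓ + (185 + 422*(-402))/6 = -⅓ + (185 - 169644)/6 = -⅓ + (⅙)*(-169459) = -⅓ - 169459/6 = -56487/2 ≈ -28244.)
(q(-156) + S(-1624))/(G + 2663476) = (2*(-156) + (2139 - 1624)/(1472 - 1624))/(-56487/2 + 2663476) = (-312 + 515/(-152))/(5270465/2) = (-312 - 1/152*515)*(2/5270465) = (-312 - 515/152)*(2/5270465) = -47939/152*2/5270465 = -47939/400555340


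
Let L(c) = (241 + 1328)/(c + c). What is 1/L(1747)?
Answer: 3494/1569 ≈ 2.2269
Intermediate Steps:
L(c) = 1569/(2*c) (L(c) = 1569/((2*c)) = 1569*(1/(2*c)) = 1569/(2*c))
1/L(1747) = 1/((1569/2)/1747) = 1/((1569/2)*(1/1747)) = 1/(1569/3494) = 3494/1569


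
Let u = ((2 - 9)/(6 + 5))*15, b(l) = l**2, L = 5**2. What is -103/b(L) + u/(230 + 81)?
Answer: -417988/2138125 ≈ -0.19549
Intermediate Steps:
L = 25
u = -105/11 (u = -7/11*15 = -105/11 ≈ -9.5455)
-103/b(L) + u/(230 + 81) = -103/(25**2) - 105/(11*(230 + 81)) = -103/625 - 105/11/311 = -103*1/625 - 105/11*1/311 = -103/625 - 105/3421 = -417988/2138125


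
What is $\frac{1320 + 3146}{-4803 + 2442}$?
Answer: $- \frac{4466}{2361} \approx -1.8916$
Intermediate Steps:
$\frac{1320 + 3146}{-4803 + 2442} = \frac{4466}{-2361} = 4466 \left(- \frac{1}{2361}\right) = - \frac{4466}{2361}$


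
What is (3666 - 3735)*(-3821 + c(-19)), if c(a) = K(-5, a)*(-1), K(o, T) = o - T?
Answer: 264615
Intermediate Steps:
c(a) = 5 + a (c(a) = (-5 - a)*(-1) = 5 + a)
(3666 - 3735)*(-3821 + c(-19)) = (3666 - 3735)*(-3821 + (5 - 19)) = -69*(-3821 - 14) = -69*(-3835) = 264615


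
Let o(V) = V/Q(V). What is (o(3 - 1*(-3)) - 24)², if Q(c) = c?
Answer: 529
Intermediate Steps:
o(V) = 1 (o(V) = V/V = 1)
(o(3 - 1*(-3)) - 24)² = (1 - 24)² = (-23)² = 529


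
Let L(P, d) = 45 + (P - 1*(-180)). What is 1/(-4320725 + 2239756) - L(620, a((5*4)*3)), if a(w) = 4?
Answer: -1758418806/2080969 ≈ -845.00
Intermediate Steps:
L(P, d) = 225 + P (L(P, d) = 45 + (P + 180) = 45 + (180 + P) = 225 + P)
1/(-4320725 + 2239756) - L(620, a((5*4)*3)) = 1/(-4320725 + 2239756) - (225 + 620) = 1/(-2080969) - 1*845 = -1/2080969 - 845 = -1758418806/2080969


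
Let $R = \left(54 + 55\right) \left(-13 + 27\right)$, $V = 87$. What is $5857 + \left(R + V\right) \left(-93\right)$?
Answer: $-144152$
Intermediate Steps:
$R = 1526$ ($R = 109 \cdot 14 = 1526$)
$5857 + \left(R + V\right) \left(-93\right) = 5857 + \left(1526 + 87\right) \left(-93\right) = 5857 + 1613 \left(-93\right) = 5857 - 150009 = -144152$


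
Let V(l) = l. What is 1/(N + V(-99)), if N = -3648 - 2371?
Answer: -1/6118 ≈ -0.00016345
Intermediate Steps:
N = -6019
1/(N + V(-99)) = 1/(-6019 - 99) = 1/(-6118) = -1/6118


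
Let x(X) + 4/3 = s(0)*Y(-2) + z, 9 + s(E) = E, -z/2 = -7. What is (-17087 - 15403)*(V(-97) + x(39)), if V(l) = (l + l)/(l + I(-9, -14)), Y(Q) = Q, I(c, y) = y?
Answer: -38966340/37 ≈ -1.0531e+6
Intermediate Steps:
z = 14 (z = -2*(-7) = 14)
s(E) = -9 + E
V(l) = 2*l/(-14 + l) (V(l) = (l + l)/(l - 14) = (2*l)/(-14 + l) = 2*l/(-14 + l))
x(X) = 92/3 (x(X) = -4/3 + ((-9 + 0)*(-2) + 14) = -4/3 + (-9*(-2) + 14) = -4/3 + (18 + 14) = -4/3 + 32 = 92/3)
(-17087 - 15403)*(V(-97) + x(39)) = (-17087 - 15403)*(2*(-97)/(-14 - 97) + 92/3) = -32490*(2*(-97)/(-111) + 92/3) = -32490*(2*(-97)*(-1/111) + 92/3) = -32490*(194/111 + 92/3) = -32490*3598/111 = -38966340/37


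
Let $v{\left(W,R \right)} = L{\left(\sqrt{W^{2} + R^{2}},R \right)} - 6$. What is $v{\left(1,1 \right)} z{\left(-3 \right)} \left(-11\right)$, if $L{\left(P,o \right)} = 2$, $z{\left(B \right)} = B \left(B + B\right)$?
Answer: $792$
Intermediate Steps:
$z{\left(B \right)} = 2 B^{2}$ ($z{\left(B \right)} = B 2 B = 2 B^{2}$)
$v{\left(W,R \right)} = -4$ ($v{\left(W,R \right)} = 2 - 6 = -4$)
$v{\left(1,1 \right)} z{\left(-3 \right)} \left(-11\right) = - 4 \cdot 2 \left(-3\right)^{2} \left(-11\right) = - 4 \cdot 2 \cdot 9 \left(-11\right) = \left(-4\right) 18 \left(-11\right) = \left(-72\right) \left(-11\right) = 792$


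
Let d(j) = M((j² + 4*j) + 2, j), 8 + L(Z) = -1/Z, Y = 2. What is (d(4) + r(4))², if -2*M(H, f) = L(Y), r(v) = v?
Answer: 1089/16 ≈ 68.063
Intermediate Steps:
L(Z) = -8 - 1/Z
M(H, f) = 17/4 (M(H, f) = -(-8 - 1/2)/2 = -(-8 - 1*½)/2 = -(-8 - ½)/2 = -½*(-17/2) = 17/4)
d(j) = 17/4
(d(4) + r(4))² = (17/4 + 4)² = (33/4)² = 1089/16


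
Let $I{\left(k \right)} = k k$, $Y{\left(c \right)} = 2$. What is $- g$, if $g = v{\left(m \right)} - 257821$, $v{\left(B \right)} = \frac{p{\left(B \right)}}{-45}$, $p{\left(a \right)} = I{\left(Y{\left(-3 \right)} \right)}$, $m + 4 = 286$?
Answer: $\frac{11601949}{45} \approx 2.5782 \cdot 10^{5}$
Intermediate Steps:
$m = 282$ ($m = -4 + 286 = 282$)
$I{\left(k \right)} = k^{2}$
$p{\left(a \right)} = 4$ ($p{\left(a \right)} = 2^{2} = 4$)
$v{\left(B \right)} = - \frac{4}{45}$ ($v{\left(B \right)} = \frac{4}{-45} = 4 \left(- \frac{1}{45}\right) = - \frac{4}{45}$)
$g = - \frac{11601949}{45}$ ($g = - \frac{4}{45} - 257821 = - \frac{11601949}{45} \approx -2.5782 \cdot 10^{5}$)
$- g = \left(-1\right) \left(- \frac{11601949}{45}\right) = \frac{11601949}{45}$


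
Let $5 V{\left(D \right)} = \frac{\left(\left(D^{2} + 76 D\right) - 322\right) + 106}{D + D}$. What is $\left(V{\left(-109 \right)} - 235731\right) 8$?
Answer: $- \frac{1027800684}{545} \approx -1.8859 \cdot 10^{6}$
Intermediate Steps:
$V{\left(D \right)} = \frac{-216 + D^{2} + 76 D}{10 D}$ ($V{\left(D \right)} = \frac{\left(\left(\left(D^{2} + 76 D\right) - 322\right) + 106\right) \frac{1}{D + D}}{5} = \frac{\left(\left(-322 + D^{2} + 76 D\right) + 106\right) \frac{1}{2 D}}{5} = \frac{\left(-216 + D^{2} + 76 D\right) \frac{1}{2 D}}{5} = \frac{\frac{1}{2} \frac{1}{D} \left(-216 + D^{2} + 76 D\right)}{5} = \frac{-216 + D^{2} + 76 D}{10 D}$)
$\left(V{\left(-109 \right)} - 235731\right) 8 = \left(\frac{-216 - 109 \left(76 - 109\right)}{10 \left(-109\right)} - 235731\right) 8 = \left(\frac{1}{10} \left(- \frac{1}{109}\right) \left(-216 - -3597\right) - 235731\right) 8 = \left(\frac{1}{10} \left(- \frac{1}{109}\right) \left(-216 + 3597\right) - 235731\right) 8 = \left(\frac{1}{10} \left(- \frac{1}{109}\right) 3381 - 235731\right) 8 = \left(- \frac{3381}{1090} - 235731\right) 8 = \left(- \frac{256950171}{1090}\right) 8 = - \frac{1027800684}{545}$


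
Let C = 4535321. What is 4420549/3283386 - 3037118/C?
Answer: 1439511141383/2127315639558 ≈ 0.67668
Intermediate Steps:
4420549/3283386 - 3037118/C = 4420549/3283386 - 3037118/4535321 = 4420549*(1/3283386) - 3037118*1/4535321 = 4420549/3283386 - 433874/647903 = 1439511141383/2127315639558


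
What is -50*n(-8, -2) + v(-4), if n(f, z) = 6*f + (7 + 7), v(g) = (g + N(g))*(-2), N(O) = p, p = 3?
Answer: 1702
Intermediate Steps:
N(O) = 3
v(g) = -6 - 2*g (v(g) = (g + 3)*(-2) = (3 + g)*(-2) = -6 - 2*g)
n(f, z) = 14 + 6*f (n(f, z) = 6*f + 14 = 14 + 6*f)
-50*n(-8, -2) + v(-4) = -50*(14 + 6*(-8)) + (-6 - 2*(-4)) = -50*(14 - 48) + (-6 + 8) = -50*(-34) + 2 = 1700 + 2 = 1702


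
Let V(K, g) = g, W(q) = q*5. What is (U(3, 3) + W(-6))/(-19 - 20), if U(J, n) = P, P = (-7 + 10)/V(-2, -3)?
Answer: 31/39 ≈ 0.79487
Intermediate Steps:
W(q) = 5*q
P = -1 (P = (-7 + 10)/(-3) = 3*(-⅓) = -1)
U(J, n) = -1
(U(3, 3) + W(-6))/(-19 - 20) = (-1 + 5*(-6))/(-19 - 20) = (-1 - 30)/(-39) = -31*(-1/39) = 31/39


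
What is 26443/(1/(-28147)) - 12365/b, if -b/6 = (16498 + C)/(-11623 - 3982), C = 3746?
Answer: -90404769676969/121464 ≈ -7.4429e+8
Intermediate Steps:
b = 121464/15605 (b = -6*(16498 + 3746)/(-11623 - 3982) = -121464/(-15605) = -121464*(-1)/15605 = -6*(-20244/15605) = 121464/15605 ≈ 7.7837)
26443/(1/(-28147)) - 12365/b = 26443/(1/(-28147)) - 12365/121464/15605 = 26443/(-1/28147) - 12365*15605/121464 = 26443*(-28147) - 192955825/121464 = -744291121 - 192955825/121464 = -90404769676969/121464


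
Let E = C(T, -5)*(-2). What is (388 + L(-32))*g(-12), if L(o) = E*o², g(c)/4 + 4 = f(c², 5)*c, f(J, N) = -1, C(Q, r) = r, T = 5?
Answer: 340096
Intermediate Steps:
g(c) = -16 - 4*c (g(c) = -16 + 4*(-c) = -16 - 4*c)
E = 10 (E = -5*(-2) = 10)
L(o) = 10*o²
(388 + L(-32))*g(-12) = (388 + 10*(-32)²)*(-16 - 4*(-12)) = (388 + 10*1024)*(-16 + 48) = (388 + 10240)*32 = 10628*32 = 340096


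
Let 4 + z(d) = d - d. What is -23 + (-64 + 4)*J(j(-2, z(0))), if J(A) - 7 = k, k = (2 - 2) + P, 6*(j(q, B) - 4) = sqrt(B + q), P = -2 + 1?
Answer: -383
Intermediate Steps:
z(d) = -4 (z(d) = -4 + (d - d) = -4 + 0 = -4)
P = -1
j(q, B) = 4 + sqrt(B + q)/6
k = -1 (k = (2 - 2) - 1 = 0 - 1 = -1)
J(A) = 6 (J(A) = 7 - 1 = 6)
-23 + (-64 + 4)*J(j(-2, z(0))) = -23 + (-64 + 4)*6 = -23 - 60*6 = -23 - 360 = -383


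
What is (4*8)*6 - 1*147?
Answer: 45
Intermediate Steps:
(4*8)*6 - 1*147 = 32*6 - 147 = 192 - 147 = 45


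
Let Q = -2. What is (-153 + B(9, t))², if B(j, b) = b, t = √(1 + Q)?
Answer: (153 - I)² ≈ 23408.0 - 306.0*I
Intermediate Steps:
t = I (t = √(1 - 2) = √(-1) = I ≈ 1.0*I)
(-153 + B(9, t))² = (-153 + I)²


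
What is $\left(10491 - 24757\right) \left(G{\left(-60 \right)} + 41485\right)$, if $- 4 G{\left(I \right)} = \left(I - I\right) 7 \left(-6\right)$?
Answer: $-591825010$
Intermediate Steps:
$G{\left(I \right)} = 0$ ($G{\left(I \right)} = - \frac{\left(I - I\right) 7 \left(-6\right)}{4} = - \frac{0 \cdot 7 \left(-6\right)}{4} = - \frac{0 \left(-6\right)}{4} = \left(- \frac{1}{4}\right) 0 = 0$)
$\left(10491 - 24757\right) \left(G{\left(-60 \right)} + 41485\right) = \left(10491 - 24757\right) \left(0 + 41485\right) = \left(-14266\right) 41485 = -591825010$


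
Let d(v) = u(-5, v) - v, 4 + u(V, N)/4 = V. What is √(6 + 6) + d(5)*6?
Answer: -246 + 2*√3 ≈ -242.54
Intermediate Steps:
u(V, N) = -16 + 4*V
d(v) = -36 - v (d(v) = (-16 + 4*(-5)) - v = (-16 - 20) - v = -36 - v)
√(6 + 6) + d(5)*6 = √(6 + 6) + (-36 - 1*5)*6 = √12 + (-36 - 5)*6 = 2*√3 - 41*6 = 2*√3 - 246 = -246 + 2*√3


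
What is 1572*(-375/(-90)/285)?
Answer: 1310/57 ≈ 22.982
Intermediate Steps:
1572*(-375/(-90)/285) = 1572*(-375*(-1/90)*(1/285)) = 1572*((25/6)*(1/285)) = 1572*(5/342) = 1310/57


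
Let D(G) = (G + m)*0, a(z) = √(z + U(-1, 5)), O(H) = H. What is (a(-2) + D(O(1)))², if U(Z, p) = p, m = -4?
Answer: 3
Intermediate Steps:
a(z) = √(5 + z) (a(z) = √(z + 5) = √(5 + z))
D(G) = 0 (D(G) = (G - 4)*0 = (-4 + G)*0 = 0)
(a(-2) + D(O(1)))² = (√(5 - 2) + 0)² = (√3 + 0)² = (√3)² = 3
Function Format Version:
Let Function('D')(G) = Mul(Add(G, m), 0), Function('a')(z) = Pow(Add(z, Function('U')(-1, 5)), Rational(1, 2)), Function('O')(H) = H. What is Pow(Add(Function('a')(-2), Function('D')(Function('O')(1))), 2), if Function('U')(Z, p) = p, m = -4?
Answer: 3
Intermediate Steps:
Function('a')(z) = Pow(Add(5, z), Rational(1, 2)) (Function('a')(z) = Pow(Add(z, 5), Rational(1, 2)) = Pow(Add(5, z), Rational(1, 2)))
Function('D')(G) = 0 (Function('D')(G) = Mul(Add(G, -4), 0) = Mul(Add(-4, G), 0) = 0)
Pow(Add(Function('a')(-2), Function('D')(Function('O')(1))), 2) = Pow(Add(Pow(Add(5, -2), Rational(1, 2)), 0), 2) = Pow(Add(Pow(3, Rational(1, 2)), 0), 2) = Pow(Pow(3, Rational(1, 2)), 2) = 3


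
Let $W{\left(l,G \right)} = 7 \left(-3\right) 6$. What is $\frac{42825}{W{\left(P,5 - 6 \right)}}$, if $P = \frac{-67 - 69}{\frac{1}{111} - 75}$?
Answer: $- \frac{14275}{42} \approx -339.88$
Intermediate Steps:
$P = \frac{3774}{2081}$ ($P = - \frac{136}{\frac{1}{111} - 75} = - \frac{136}{- \frac{8324}{111}} = \left(-136\right) \left(- \frac{111}{8324}\right) = \frac{3774}{2081} \approx 1.8136$)
$W{\left(l,G \right)} = -126$ ($W{\left(l,G \right)} = \left(-21\right) 6 = -126$)
$\frac{42825}{W{\left(P,5 - 6 \right)}} = \frac{42825}{-126} = 42825 \left(- \frac{1}{126}\right) = - \frac{14275}{42}$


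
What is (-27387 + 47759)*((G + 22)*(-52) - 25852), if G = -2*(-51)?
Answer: -658015600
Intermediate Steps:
G = 102
(-27387 + 47759)*((G + 22)*(-52) - 25852) = (-27387 + 47759)*((102 + 22)*(-52) - 25852) = 20372*(124*(-52) - 25852) = 20372*(-6448 - 25852) = 20372*(-32300) = -658015600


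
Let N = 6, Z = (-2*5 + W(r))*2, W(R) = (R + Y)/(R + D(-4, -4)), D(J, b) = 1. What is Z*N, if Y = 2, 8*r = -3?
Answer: -444/5 ≈ -88.800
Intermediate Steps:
r = -3/8 (r = (⅛)*(-3) = -3/8 ≈ -0.37500)
W(R) = (2 + R)/(1 + R) (W(R) = (R + 2)/(R + 1) = (2 + R)/(1 + R))
Z = -74/5 (Z = (-2*5 + (2 - 3/8)/(1 - 3/8))*2 = (-10 + (13/8)/(5/8))*2 = (-10 + (8/5)*(13/8))*2 = (-10 + 13/5)*2 = -37/5*2 = -74/5 ≈ -14.800)
Z*N = -74/5*6 = -444/5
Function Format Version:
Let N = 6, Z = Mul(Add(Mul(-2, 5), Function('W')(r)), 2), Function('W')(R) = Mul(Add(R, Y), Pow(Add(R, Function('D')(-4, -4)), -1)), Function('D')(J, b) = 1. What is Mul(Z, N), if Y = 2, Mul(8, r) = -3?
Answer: Rational(-444, 5) ≈ -88.800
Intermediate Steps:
r = Rational(-3, 8) (r = Mul(Rational(1, 8), -3) = Rational(-3, 8) ≈ -0.37500)
Function('W')(R) = Mul(Pow(Add(1, R), -1), Add(2, R)) (Function('W')(R) = Mul(Add(R, 2), Pow(Add(R, 1), -1)) = Mul(Add(2, R), Pow(Add(1, R), -1)) = Mul(Pow(Add(1, R), -1), Add(2, R)))
Z = Rational(-74, 5) (Z = Mul(Add(Mul(-2, 5), Mul(Pow(Add(1, Rational(-3, 8)), -1), Add(2, Rational(-3, 8)))), 2) = Mul(Add(-10, Mul(Pow(Rational(5, 8), -1), Rational(13, 8))), 2) = Mul(Add(-10, Mul(Rational(8, 5), Rational(13, 8))), 2) = Mul(Add(-10, Rational(13, 5)), 2) = Mul(Rational(-37, 5), 2) = Rational(-74, 5) ≈ -14.800)
Mul(Z, N) = Mul(Rational(-74, 5), 6) = Rational(-444, 5)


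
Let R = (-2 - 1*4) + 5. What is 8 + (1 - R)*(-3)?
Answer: 2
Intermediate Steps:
R = -1 (R = (-2 - 4) + 5 = -6 + 5 = -1)
8 + (1 - R)*(-3) = 8 + (1 - 1*(-1))*(-3) = 8 + (1 + 1)*(-3) = 8 + 2*(-3) = 8 - 6 = 2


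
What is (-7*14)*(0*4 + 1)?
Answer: -98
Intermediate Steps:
(-7*14)*(0*4 + 1) = -98*(0 + 1) = -98*1 = -98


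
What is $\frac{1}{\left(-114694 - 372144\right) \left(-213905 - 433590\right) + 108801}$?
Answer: $\frac{1}{315225279611} \approx 3.1723 \cdot 10^{-12}$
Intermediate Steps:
$\frac{1}{\left(-114694 - 372144\right) \left(-213905 - 433590\right) + 108801} = \frac{1}{\left(-486838\right) \left(-647495\right) + 108801} = \frac{1}{315225170810 + 108801} = \frac{1}{315225279611}$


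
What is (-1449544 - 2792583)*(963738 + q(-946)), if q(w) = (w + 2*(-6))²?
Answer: -7981570434754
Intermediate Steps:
q(w) = (-12 + w)² (q(w) = (w - 12)² = (-12 + w)²)
(-1449544 - 2792583)*(963738 + q(-946)) = (-1449544 - 2792583)*(963738 + (-12 - 946)²) = -4242127*(963738 + (-958)²) = -4242127*(963738 + 917764) = -4242127*1881502 = -7981570434754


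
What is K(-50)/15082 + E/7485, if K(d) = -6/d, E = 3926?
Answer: 296064151/564443850 ≈ 0.52452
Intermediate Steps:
K(-50)/15082 + E/7485 = -6/(-50)/15082 + 3926/7485 = -6*(-1/50)*(1/15082) + 3926*(1/7485) = (3/25)*(1/15082) + 3926/7485 = 3/377050 + 3926/7485 = 296064151/564443850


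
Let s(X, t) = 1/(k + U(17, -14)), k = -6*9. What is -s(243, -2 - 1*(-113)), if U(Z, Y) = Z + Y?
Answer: 1/51 ≈ 0.019608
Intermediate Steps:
U(Z, Y) = Y + Z
k = -54
s(X, t) = -1/51 (s(X, t) = 1/(-54 + (-14 + 17)) = 1/(-54 + 3) = 1/(-51) = -1/51)
-s(243, -2 - 1*(-113)) = -1*(-1/51) = 1/51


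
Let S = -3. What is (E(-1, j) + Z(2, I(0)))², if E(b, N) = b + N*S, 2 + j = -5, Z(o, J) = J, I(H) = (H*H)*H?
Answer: 400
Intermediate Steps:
I(H) = H³ (I(H) = H²*H = H³)
j = -7 (j = -2 - 5 = -7)
E(b, N) = b - 3*N (E(b, N) = b + N*(-3) = b - 3*N)
(E(-1, j) + Z(2, I(0)))² = ((-1 - 3*(-7)) + 0³)² = ((-1 + 21) + 0)² = (20 + 0)² = 20² = 400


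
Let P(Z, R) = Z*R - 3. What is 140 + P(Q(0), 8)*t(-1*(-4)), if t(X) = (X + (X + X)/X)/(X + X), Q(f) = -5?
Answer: 431/4 ≈ 107.75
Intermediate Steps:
P(Z, R) = -3 + R*Z (P(Z, R) = R*Z - 3 = -3 + R*Z)
t(X) = (2 + X)/(2*X) (t(X) = (X + (2*X)/X)/((2*X)) = (X + 2)*(1/(2*X)) = (2 + X)*(1/(2*X)) = (2 + X)/(2*X))
140 + P(Q(0), 8)*t(-1*(-4)) = 140 + (-3 + 8*(-5))*((2 - 1*(-4))/(2*((-1*(-4))))) = 140 + (-3 - 40)*((½)*(2 + 4)/4) = 140 - 43*6/(2*4) = 140 - 43*¾ = 140 - 129/4 = 431/4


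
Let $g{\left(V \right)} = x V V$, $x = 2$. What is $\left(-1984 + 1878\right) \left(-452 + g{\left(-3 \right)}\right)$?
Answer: $46004$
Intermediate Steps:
$g{\left(V \right)} = 2 V^{2}$ ($g{\left(V \right)} = 2 V V = 2 V^{2}$)
$\left(-1984 + 1878\right) \left(-452 + g{\left(-3 \right)}\right) = \left(-1984 + 1878\right) \left(-452 + 2 \left(-3\right)^{2}\right) = - 106 \left(-452 + 2 \cdot 9\right) = - 106 \left(-452 + 18\right) = \left(-106\right) \left(-434\right) = 46004$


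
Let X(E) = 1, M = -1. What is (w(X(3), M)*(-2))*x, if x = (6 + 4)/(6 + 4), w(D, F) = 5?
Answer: -10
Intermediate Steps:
x = 1 (x = 10/10 = 10*(1/10) = 1)
(w(X(3), M)*(-2))*x = (5*(-2))*1 = -10*1 = -10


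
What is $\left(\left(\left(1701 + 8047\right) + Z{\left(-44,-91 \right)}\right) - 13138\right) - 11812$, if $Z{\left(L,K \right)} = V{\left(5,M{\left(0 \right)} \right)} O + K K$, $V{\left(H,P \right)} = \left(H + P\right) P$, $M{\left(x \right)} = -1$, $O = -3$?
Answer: $-6909$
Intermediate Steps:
$V{\left(H,P \right)} = P \left(H + P\right)$
$Z{\left(L,K \right)} = 12 + K^{2}$ ($Z{\left(L,K \right)} = - (5 - 1) \left(-3\right) + K K = \left(-1\right) 4 \left(-3\right) + K^{2} = \left(-4\right) \left(-3\right) + K^{2} = 12 + K^{2}$)
$\left(\left(\left(1701 + 8047\right) + Z{\left(-44,-91 \right)}\right) - 13138\right) - 11812 = \left(\left(\left(1701 + 8047\right) + \left(12 + \left(-91\right)^{2}\right)\right) - 13138\right) - 11812 = \left(\left(9748 + \left(12 + 8281\right)\right) - 13138\right) - 11812 = \left(\left(9748 + 8293\right) - 13138\right) - 11812 = \left(18041 - 13138\right) - 11812 = 4903 - 11812 = -6909$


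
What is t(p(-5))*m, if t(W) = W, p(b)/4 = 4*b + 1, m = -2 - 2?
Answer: 304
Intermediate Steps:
m = -4
p(b) = 4 + 16*b (p(b) = 4*(4*b + 1) = 4*(1 + 4*b) = 4 + 16*b)
t(p(-5))*m = (4 + 16*(-5))*(-4) = (4 - 80)*(-4) = -76*(-4) = 304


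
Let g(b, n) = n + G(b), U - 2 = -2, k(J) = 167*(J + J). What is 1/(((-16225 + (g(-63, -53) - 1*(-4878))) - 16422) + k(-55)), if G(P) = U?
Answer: -1/46192 ≈ -2.1649e-5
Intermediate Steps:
k(J) = 334*J (k(J) = 167*(2*J) = 334*J)
U = 0 (U = 2 - 2 = 0)
G(P) = 0
g(b, n) = n (g(b, n) = n + 0 = n)
1/(((-16225 + (g(-63, -53) - 1*(-4878))) - 16422) + k(-55)) = 1/(((-16225 + (-53 - 1*(-4878))) - 16422) + 334*(-55)) = 1/(((-16225 + (-53 + 4878)) - 16422) - 18370) = 1/(((-16225 + 4825) - 16422) - 18370) = 1/((-11400 - 16422) - 18370) = 1/(-27822 - 18370) = 1/(-46192) = -1/46192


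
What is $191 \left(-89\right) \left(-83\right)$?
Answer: $1410917$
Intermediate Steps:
$191 \left(-89\right) \left(-83\right) = \left(-16999\right) \left(-83\right) = 1410917$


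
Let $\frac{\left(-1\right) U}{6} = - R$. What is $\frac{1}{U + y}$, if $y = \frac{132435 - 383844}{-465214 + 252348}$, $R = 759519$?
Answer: $\frac{212866}{970054880133} \approx 2.1944 \cdot 10^{-7}$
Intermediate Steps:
$y = \frac{251409}{212866}$ ($y = - \frac{251409}{-212866} = \left(-251409\right) \left(- \frac{1}{212866}\right) = \frac{251409}{212866} \approx 1.1811$)
$U = 4557114$ ($U = - 6 \left(\left(-1\right) 759519\right) = \left(-6\right) \left(-759519\right) = 4557114$)
$\frac{1}{U + y} = \frac{1}{4557114 + \frac{251409}{212866}} = \frac{1}{\frac{970054880133}{212866}} = \frac{212866}{970054880133}$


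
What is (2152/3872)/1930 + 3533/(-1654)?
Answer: -1649900517/772517240 ≈ -2.1357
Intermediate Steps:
(2152/3872)/1930 + 3533/(-1654) = (2152*(1/3872))*(1/1930) + 3533*(-1/1654) = (269/484)*(1/1930) - 3533/1654 = 269/934120 - 3533/1654 = -1649900517/772517240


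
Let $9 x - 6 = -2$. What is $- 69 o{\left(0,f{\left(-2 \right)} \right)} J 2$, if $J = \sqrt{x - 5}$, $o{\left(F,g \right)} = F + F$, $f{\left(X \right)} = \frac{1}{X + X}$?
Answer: $0$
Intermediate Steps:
$f{\left(X \right)} = \frac{1}{2 X}$
$x = \frac{4}{9}$ ($x = \frac{2}{3} + \frac{1}{9} \left(-2\right) = \frac{2}{3} - \frac{2}{9} = \frac{4}{9} \approx 0.44444$)
$o{\left(F,g \right)} = 2 F$
$J = \frac{i \sqrt{41}}{3}$ ($J = \sqrt{\frac{4}{9} - 5} = \sqrt{- \frac{41}{9}} = \frac{i \sqrt{41}}{3} \approx 2.1344 i$)
$- 69 o{\left(0,f{\left(-2 \right)} \right)} J 2 = - 69 \cdot 2 \cdot 0 \frac{i \sqrt{41}}{3} \cdot 2 = \left(-69\right) 0 \frac{2 i \sqrt{41}}{3} = 0 \frac{2 i \sqrt{41}}{3} = 0$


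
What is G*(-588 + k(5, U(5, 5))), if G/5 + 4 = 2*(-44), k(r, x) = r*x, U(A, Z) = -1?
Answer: 272780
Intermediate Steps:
G = -460 (G = -20 + 5*(2*(-44)) = -20 + 5*(-88) = -20 - 440 = -460)
G*(-588 + k(5, U(5, 5))) = -460*(-588 + 5*(-1)) = -460*(-588 - 5) = -460*(-593) = 272780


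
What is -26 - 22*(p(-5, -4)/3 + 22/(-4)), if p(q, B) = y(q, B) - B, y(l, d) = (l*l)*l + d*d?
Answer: 865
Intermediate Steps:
y(l, d) = d**2 + l**3 (y(l, d) = l**2*l + d**2 = l**3 + d**2 = d**2 + l**3)
p(q, B) = B**2 + q**3 - B (p(q, B) = (B**2 + q**3) - B = B**2 + q**3 - B)
-26 - 22*(p(-5, -4)/3 + 22/(-4)) = -26 - 22*(((-4)**2 + (-5)**3 - 1*(-4))/3 + 22/(-4)) = -26 - 22*((16 - 125 + 4)*(1/3) + 22*(-1/4)) = -26 - 22*(-105*1/3 - 11/2) = -26 - 22*(-35 - 11/2) = -26 - 22*(-81/2) = -26 + 891 = 865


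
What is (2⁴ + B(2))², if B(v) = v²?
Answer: 400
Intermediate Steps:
(2⁴ + B(2))² = (2⁴ + 2²)² = (16 + 4)² = 20² = 400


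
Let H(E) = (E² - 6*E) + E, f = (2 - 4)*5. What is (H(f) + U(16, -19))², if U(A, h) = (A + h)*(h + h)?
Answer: 69696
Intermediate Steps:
f = -10 (f = -2*5 = -10)
U(A, h) = 2*h*(A + h) (U(A, h) = (A + h)*(2*h) = 2*h*(A + h))
H(E) = E² - 5*E
(H(f) + U(16, -19))² = (-10*(-5 - 10) + 2*(-19)*(16 - 19))² = (-10*(-15) + 2*(-19)*(-3))² = (150 + 114)² = 264² = 69696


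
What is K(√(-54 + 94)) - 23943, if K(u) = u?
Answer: -23943 + 2*√10 ≈ -23937.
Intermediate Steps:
K(√(-54 + 94)) - 23943 = √(-54 + 94) - 23943 = √40 - 23943 = 2*√10 - 23943 = -23943 + 2*√10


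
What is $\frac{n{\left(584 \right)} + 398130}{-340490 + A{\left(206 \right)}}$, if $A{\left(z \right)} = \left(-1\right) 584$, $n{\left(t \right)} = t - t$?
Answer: $- \frac{199065}{170537} \approx -1.1673$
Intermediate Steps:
$n{\left(t \right)} = 0$
$A{\left(z \right)} = -584$
$\frac{n{\left(584 \right)} + 398130}{-340490 + A{\left(206 \right)}} = \frac{0 + 398130}{-340490 - 584} = \frac{398130}{-341074} = 398130 \left(- \frac{1}{341074}\right) = - \frac{199065}{170537}$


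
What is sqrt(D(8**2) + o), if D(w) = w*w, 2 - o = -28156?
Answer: sqrt(32254) ≈ 179.59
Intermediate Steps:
o = 28158 (o = 2 - 1*(-28156) = 2 + 28156 = 28158)
D(w) = w**2
sqrt(D(8**2) + o) = sqrt((8**2)**2 + 28158) = sqrt(64**2 + 28158) = sqrt(4096 + 28158) = sqrt(32254)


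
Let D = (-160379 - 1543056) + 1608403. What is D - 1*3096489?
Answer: -3191521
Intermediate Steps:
D = -95032 (D = -1703435 + 1608403 = -95032)
D - 1*3096489 = -95032 - 1*3096489 = -95032 - 3096489 = -3191521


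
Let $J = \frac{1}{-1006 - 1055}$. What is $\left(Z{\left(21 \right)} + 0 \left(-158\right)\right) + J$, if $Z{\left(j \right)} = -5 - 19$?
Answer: $- \frac{49465}{2061} \approx -24.0$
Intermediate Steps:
$Z{\left(j \right)} = -24$ ($Z{\left(j \right)} = -5 - 19 = -24$)
$J = - \frac{1}{2061}$ ($J = \frac{1}{-1006 - 1055} = \frac{1}{-2061} = - \frac{1}{2061} \approx -0.0004852$)
$\left(Z{\left(21 \right)} + 0 \left(-158\right)\right) + J = \left(-24 + 0 \left(-158\right)\right) - \frac{1}{2061} = \left(-24 + 0\right) - \frac{1}{2061} = -24 - \frac{1}{2061} = - \frac{49465}{2061}$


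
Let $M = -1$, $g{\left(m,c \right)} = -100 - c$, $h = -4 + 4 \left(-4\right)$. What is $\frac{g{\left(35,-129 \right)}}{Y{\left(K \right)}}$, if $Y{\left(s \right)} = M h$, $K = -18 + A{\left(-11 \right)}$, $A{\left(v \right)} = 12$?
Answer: $\frac{29}{20} \approx 1.45$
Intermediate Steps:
$h = -20$ ($h = -4 - 16 = -20$)
$K = -6$ ($K = -18 + 12 = -6$)
$Y{\left(s \right)} = 20$ ($Y{\left(s \right)} = \left(-1\right) \left(-20\right) = 20$)
$\frac{g{\left(35,-129 \right)}}{Y{\left(K \right)}} = \frac{-100 - -129}{20} = \left(-100 + 129\right) \frac{1}{20} = 29 \cdot \frac{1}{20} = \frac{29}{20}$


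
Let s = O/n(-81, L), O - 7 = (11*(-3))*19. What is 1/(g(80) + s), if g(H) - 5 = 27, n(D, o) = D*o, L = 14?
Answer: 567/18454 ≈ 0.030725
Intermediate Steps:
O = -620 (O = 7 + (11*(-3))*19 = 7 - 33*19 = 7 - 627 = -620)
g(H) = 32 (g(H) = 5 + 27 = 32)
s = 310/567 (s = -620/((-81*14)) = -620/(-1134) = -620*(-1/1134) = 310/567 ≈ 0.54674)
1/(g(80) + s) = 1/(32 + 310/567) = 1/(18454/567) = 567/18454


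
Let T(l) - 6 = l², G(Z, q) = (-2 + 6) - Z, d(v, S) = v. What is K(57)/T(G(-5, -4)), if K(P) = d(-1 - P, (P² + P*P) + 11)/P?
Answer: -2/171 ≈ -0.011696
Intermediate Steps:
G(Z, q) = 4 - Z
K(P) = (-1 - P)/P
T(l) = 6 + l²
K(57)/T(G(-5, -4)) = ((-1 - 1*57)/57)/(6 + (4 - 1*(-5))²) = ((-1 - 57)/57)/(6 + (4 + 5)²) = ((1/57)*(-58))/(6 + 9²) = -58/(57*(6 + 81)) = -58/57/87 = -58/57*1/87 = -2/171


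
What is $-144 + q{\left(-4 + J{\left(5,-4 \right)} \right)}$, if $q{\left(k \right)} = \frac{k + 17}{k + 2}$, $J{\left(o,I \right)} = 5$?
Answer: $-138$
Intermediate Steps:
$q{\left(k \right)} = \frac{17 + k}{2 + k}$
$-144 + q{\left(-4 + J{\left(5,-4 \right)} \right)} = -144 + \frac{17 + \left(-4 + 5\right)}{2 + \left(-4 + 5\right)} = -144 + \frac{17 + 1}{2 + 1} = -144 + \frac{1}{3} \cdot 18 = -144 + 6 = -138$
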